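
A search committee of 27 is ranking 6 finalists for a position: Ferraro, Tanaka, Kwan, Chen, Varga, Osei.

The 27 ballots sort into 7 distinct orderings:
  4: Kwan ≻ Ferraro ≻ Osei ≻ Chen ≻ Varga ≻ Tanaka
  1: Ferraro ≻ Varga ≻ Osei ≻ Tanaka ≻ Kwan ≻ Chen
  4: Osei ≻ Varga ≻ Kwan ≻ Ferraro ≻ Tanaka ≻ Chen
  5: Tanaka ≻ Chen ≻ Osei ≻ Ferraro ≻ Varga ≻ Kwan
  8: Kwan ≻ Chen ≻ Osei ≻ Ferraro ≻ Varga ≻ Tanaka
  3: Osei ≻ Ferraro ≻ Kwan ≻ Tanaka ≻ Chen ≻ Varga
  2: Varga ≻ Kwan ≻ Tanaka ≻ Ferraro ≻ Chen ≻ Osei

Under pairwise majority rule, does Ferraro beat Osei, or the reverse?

Osei

Ballots ranking Ferraro above Osei: 4 + 1 + 2 = 7.
Ballots ranking Osei above Ferraro: 27 − 7 = 20.
Osei wins the head-to-head 20–7.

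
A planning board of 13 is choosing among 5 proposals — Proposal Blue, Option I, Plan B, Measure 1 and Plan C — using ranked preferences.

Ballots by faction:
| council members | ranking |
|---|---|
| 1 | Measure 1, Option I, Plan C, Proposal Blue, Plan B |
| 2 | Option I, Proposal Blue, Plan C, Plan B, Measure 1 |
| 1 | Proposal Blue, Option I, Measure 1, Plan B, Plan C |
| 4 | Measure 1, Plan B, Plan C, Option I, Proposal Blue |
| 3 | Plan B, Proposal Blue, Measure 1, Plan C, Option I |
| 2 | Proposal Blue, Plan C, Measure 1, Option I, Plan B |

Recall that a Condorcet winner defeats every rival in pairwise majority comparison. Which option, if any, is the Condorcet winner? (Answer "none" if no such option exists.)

none

Check each pair by majority over 13 ballots:
Proposal Blue vs Option I: 6 to 7, Option I.
Proposal Blue vs Plan B: Plan B, 7–6.
Proposal Blue vs Measure 1: Proposal Blue is ranked higher on 2+1+3+2 = 8 ballots, Measure 1 on 5. Proposal Blue wins 8–5.
Proposal Blue vs Plan C: Proposal Blue preferred on 2+1+3+2 = 8 ballots; Proposal Blue wins 8–5.
Option I vs Plan B: Option I preferred on 1+2+1+2 = 6 ballots; Plan B wins 7–6.
Option I vs Measure 1: Measure 1, 10–3.
Option I vs Plan C: 1+2+1 = 4 for Option I, 9 for Plan C — Plan C by 9–4.
Plan B vs Measure 1: Plan B is ranked higher on 2+3 = 5 ballots, Measure 1 on 8. Measure 1 wins 8–5.
Plan B vs Plan C: Plan B, 8–5.
Measure 1 vs Plan C: Measure 1, 9–4.
Each option drops at least one matchup (Proposal Blue loses to Option I; Option I loses to Plan B; Plan B loses to Measure 1; Measure 1 loses to Proposal Blue; Plan C loses to Proposal Blue); the cycle Proposal Blue > Measure 1 > Option I > Proposal Blue rules out a Condorcet winner.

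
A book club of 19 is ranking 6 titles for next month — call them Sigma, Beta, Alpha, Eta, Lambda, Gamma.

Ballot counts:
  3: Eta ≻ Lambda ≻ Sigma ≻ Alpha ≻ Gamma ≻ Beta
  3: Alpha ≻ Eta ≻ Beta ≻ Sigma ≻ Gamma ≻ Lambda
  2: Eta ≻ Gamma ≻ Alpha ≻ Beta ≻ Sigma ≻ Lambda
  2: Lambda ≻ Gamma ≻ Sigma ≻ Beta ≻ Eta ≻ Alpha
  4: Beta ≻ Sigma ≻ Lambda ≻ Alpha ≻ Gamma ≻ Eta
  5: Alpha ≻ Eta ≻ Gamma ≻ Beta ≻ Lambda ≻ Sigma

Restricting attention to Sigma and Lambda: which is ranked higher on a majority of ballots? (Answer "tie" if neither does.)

Ballots ranking Sigma above Lambda: 3 + 2 + 4 = 9.
Ballots ranking Lambda above Sigma: 19 − 9 = 10.
Lambda wins the head-to-head 10–9.

Lambda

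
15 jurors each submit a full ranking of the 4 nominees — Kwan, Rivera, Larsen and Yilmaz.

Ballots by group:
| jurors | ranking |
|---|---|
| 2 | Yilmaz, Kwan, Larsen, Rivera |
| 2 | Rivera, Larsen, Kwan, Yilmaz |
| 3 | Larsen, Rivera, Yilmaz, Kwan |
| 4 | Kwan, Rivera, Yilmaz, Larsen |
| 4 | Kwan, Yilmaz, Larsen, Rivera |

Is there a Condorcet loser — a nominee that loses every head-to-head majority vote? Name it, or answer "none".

Pairwise majorities:
Kwan vs Rivera: 2+4+4 = 10 for Kwan, 5 for Rivera — Kwan by 10–5.
Kwan vs Larsen: Kwan preferred on 2+4+4 = 10 ballots; Kwan wins 10–5.
Kwan vs Yilmaz: Kwan is ranked higher on 2+4+4 = 10 ballots, Yilmaz on 5. Kwan wins 10–5.
Rivera vs Larsen: Rivera is ranked higher on 2+4 = 6 ballots, Larsen on 9. Larsen wins 9–6.
Rivera vs Yilmaz: 9 to 6, Rivera.
Larsen vs Yilmaz: 5 to 10, Yilmaz.
No nominee is winless: Kwan beats Rivera; Rivera beats Yilmaz; Larsen beats Rivera; Yilmaz beats Larsen. There is no Condorcet loser.

none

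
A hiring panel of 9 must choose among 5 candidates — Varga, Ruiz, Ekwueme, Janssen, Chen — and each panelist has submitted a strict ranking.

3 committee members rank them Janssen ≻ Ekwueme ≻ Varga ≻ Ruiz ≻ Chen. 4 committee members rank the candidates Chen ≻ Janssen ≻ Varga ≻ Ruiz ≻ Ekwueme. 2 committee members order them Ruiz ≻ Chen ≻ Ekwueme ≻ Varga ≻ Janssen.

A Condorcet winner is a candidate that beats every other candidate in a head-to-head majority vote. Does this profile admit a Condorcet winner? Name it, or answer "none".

none

Pairwise majorities:
Varga vs Ruiz: 3+4 = 7 for Varga, 2 for Ruiz — Varga by 7–2.
Varga vs Ekwueme: 4 to 5, Ekwueme.
Varga vs Janssen: Varga preferred on 2 ballots; Janssen wins 7–2.
Varga vs Chen: Chen, 6–3.
Ruiz vs Ekwueme: 4+2 = 6 for Ruiz, 3 for Ekwueme — Ruiz by 6–3.
Ruiz vs Janssen: 2 for Ruiz, 7 for Janssen — Janssen by 7–2.
Ruiz–Chen: Ruiz 5–4.
Ekwueme vs Janssen: Janssen wins 7–2.
Ekwueme vs Chen: Chen wins 6–3.
Janssen vs Chen: Chen, 6–3.
Each candidate drops at least one matchup (Varga loses to Ekwueme; Ruiz loses to Varga; Ekwueme loses to Ruiz; Janssen loses to Chen; Chen loses to Ruiz); the cycle Varga > Ruiz > Ekwueme > Varga rules out a Condorcet winner.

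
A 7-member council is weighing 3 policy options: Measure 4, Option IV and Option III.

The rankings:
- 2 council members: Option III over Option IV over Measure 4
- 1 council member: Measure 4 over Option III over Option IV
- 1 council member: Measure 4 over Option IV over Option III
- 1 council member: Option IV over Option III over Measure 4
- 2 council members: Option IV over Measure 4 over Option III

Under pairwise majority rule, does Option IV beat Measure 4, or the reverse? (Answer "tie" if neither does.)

Option IV

Ballots ranking Option IV above Measure 4: 2 + 1 + 2 = 5.
Ballots ranking Measure 4 above Option IV: 7 − 5 = 2.
Option IV wins the head-to-head 5–2.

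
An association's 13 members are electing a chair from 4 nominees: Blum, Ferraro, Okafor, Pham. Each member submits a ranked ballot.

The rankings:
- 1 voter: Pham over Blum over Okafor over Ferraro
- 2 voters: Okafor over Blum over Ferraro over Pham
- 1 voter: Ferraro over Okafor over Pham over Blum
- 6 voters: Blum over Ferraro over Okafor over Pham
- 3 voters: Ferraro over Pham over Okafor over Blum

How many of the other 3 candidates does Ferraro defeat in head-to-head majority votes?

2

Ferraro against each rival (13 voters):
Ferraro vs Blum: 1+3 = 4 for Ferraro, 9 for Blum — Blum by 9–4.
Ferraro vs Okafor: 10 to 3, Ferraro.
Ferraro vs Pham: Ferraro, 12–1.
Ferraro beats Okafor, Pham; loses to Blum — 2 pairwise wins.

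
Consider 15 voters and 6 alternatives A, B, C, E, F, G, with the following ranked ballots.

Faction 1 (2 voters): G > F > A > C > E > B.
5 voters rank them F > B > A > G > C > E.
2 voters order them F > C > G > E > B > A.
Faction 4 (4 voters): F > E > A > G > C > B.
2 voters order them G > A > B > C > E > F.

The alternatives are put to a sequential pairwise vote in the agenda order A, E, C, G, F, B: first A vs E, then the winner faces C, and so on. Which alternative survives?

Round 1: A vs E — 9–6, A advances.
Round 2: A vs C — 13–2, A advances.
Round 3: A vs G — 9–6, A advances.
Round 4: A vs F — 2–13, F advances.
Round 5: F vs B — 13–2, F advances.
F survives the agenda.

F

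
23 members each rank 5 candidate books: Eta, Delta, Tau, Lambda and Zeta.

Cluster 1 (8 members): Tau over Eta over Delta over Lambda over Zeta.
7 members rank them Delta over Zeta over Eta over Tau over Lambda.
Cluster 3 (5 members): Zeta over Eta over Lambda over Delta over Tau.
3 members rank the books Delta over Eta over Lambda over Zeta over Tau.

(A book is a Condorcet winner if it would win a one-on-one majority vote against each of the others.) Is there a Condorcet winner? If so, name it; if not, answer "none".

Pairwise majorities:
Eta vs Delta: 8+5 = 13 for Eta, 10 for Delta — Eta by 13–10.
Eta–Tau: Eta 15–8.
Eta vs Lambda: Eta preferred on 8+7+5+3 = 23 ballots; Eta wins 23–0.
Eta vs Zeta: Eta is ranked higher on 8+3 = 11 ballots, Zeta on 12. Zeta wins 12–11.
Delta vs Tau: Delta wins 15–8.
Delta vs Lambda: Delta, 18–5.
Delta vs Zeta: Delta preferred on 8+7+3 = 18 ballots; Delta wins 18–5.
Tau vs Lambda: Tau, 15–8.
Tau vs Zeta: 8 to 15, Zeta.
Lambda–Zeta: Zeta 12–11.
Every book loses at least once (Eta loses to Zeta; Delta loses to Eta; Tau loses to Eta; Lambda loses to Eta; Zeta loses to Delta). The majority relation contains the cycle Eta > Delta > Zeta > Eta, so there is no Condorcet winner.

none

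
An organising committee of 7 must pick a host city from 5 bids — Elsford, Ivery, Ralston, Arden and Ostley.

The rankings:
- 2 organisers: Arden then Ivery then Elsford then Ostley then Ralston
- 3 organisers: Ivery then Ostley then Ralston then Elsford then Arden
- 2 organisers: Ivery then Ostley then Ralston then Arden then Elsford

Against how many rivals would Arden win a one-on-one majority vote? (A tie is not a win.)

1

Arden against each rival (7 organisers):
Arden vs Elsford: Arden, 4–3.
Arden vs Ivery: Arden preferred on 2 ballots; Ivery wins 5–2.
Arden–Ralston: Ralston 5–2.
Arden–Ostley: Ostley 5–2.
Arden beats Elsford; loses to Ivery, Ralston, Ostley — 1 pairwise win.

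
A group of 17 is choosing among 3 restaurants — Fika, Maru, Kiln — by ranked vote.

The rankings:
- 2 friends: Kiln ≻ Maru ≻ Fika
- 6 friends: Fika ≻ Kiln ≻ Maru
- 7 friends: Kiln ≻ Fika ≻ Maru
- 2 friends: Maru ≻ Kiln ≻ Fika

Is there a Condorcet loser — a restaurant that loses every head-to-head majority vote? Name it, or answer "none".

Head-to-head results (17 friends):
Fika vs Maru: 6+7 = 13 for Fika, 4 for Maru — Fika by 13–4.
Fika vs Kiln: 6 for Fika, 11 for Kiln — Kiln by 11–6.
Maru–Kiln: Kiln 15–2.
Maru is beaten in every head-to-head and is the Condorcet loser.

Maru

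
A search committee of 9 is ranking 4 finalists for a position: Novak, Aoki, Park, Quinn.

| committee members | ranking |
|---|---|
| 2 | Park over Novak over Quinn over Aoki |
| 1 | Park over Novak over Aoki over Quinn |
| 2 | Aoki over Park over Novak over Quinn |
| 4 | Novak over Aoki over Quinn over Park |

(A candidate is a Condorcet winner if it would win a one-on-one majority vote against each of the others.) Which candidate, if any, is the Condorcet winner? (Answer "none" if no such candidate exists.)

none

Check each pair by majority over 9 ballots:
Novak vs Aoki: 2+1+4 = 7 for Novak, 2 for Aoki — Novak by 7–2.
Novak vs Park: Novak preferred on 4 ballots; Park wins 5–4.
Novak vs Quinn: Novak is ranked higher on 2+1+2+4 = 9 ballots, Quinn on 0. Novak wins 9–0.
Aoki vs Park: Aoki preferred on 2+4 = 6 ballots; Aoki wins 6–3.
Aoki vs Quinn: Aoki preferred on 1+2+4 = 7 ballots; Aoki wins 7–2.
Park vs Quinn: 5 to 4, Park.
Each candidate drops at least one matchup (Novak loses to Park; Aoki loses to Novak; Park loses to Aoki; Quinn loses to Novak); the cycle Novak > Aoki > Park > Novak rules out a Condorcet winner.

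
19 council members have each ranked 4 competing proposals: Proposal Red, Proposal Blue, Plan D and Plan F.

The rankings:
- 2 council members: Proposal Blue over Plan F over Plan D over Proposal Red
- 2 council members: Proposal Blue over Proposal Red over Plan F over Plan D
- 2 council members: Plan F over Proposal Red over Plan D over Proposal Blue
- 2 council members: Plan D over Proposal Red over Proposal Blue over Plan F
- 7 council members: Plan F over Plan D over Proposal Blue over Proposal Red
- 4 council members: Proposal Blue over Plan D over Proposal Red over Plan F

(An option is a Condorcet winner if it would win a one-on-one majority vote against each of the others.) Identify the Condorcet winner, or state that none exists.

none

Check each pair by majority over 19 ballots:
Proposal Red vs Proposal Blue: Proposal Red preferred on 2+2 = 4 ballots; Proposal Blue wins 15–4.
Proposal Red vs Plan D: 2+2 = 4 for Proposal Red, 15 for Plan D — Plan D by 15–4.
Proposal Red vs Plan F: 2+2+4 = 8 for Proposal Red, 11 for Plan F — Plan F by 11–8.
Proposal Blue vs Plan D: Proposal Blue preferred on 2+2+4 = 8 ballots; Plan D wins 11–8.
Proposal Blue vs Plan F: 10 to 9, Proposal Blue.
Plan D vs Plan F: Plan D is ranked higher on 2+4 = 6 ballots, Plan F on 13. Plan F wins 13–6.
Every option loses at least once (Proposal Red loses to Proposal Blue; Proposal Blue loses to Plan D; Plan D loses to Plan F; Plan F loses to Proposal Blue). The majority relation contains the cycle Proposal Blue beats Plan F beats Plan D beats Proposal Blue, so there is no Condorcet winner.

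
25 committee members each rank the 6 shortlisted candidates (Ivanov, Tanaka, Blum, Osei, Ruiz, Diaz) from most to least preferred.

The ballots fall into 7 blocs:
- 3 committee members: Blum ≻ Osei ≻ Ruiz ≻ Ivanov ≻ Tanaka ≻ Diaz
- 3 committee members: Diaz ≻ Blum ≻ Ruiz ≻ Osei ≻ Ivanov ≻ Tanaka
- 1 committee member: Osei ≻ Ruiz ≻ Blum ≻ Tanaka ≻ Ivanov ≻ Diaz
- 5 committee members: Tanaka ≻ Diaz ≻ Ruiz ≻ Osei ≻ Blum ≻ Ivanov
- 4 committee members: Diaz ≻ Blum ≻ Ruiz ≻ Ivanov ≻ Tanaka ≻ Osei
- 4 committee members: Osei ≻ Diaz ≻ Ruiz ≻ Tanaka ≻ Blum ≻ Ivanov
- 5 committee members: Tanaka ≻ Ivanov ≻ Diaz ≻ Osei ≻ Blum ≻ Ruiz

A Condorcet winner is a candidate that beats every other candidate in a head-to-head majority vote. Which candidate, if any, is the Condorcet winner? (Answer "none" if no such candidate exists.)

Pairwise majorities:
Ivanov vs Tanaka: Tanaka, 15–10.
Ivanov vs Blum: Blum, 20–5.
Ivanov vs Osei: 4+5 = 9 for Ivanov, 16 for Osei — Osei by 16–9.
Ivanov–Ruiz: Ruiz 20–5.
Ivanov vs Diaz: Ivanov is ranked higher on 3+1+5 = 9 ballots, Diaz on 16. Diaz wins 16–9.
Tanaka vs Blum: Tanaka is ranked higher on 5+4+5 = 14 ballots, Blum on 11. Tanaka wins 14–11.
Tanaka vs Osei: Tanaka is ranked higher on 5+4+5 = 14 ballots, Osei on 11. Tanaka wins 14–11.
Tanaka vs Ruiz: Tanaka is ranked higher on 5+5 = 10 ballots, Ruiz on 15. Ruiz wins 15–10.
Tanaka vs Diaz: Tanaka is ranked higher on 3+1+5+5 = 14 ballots, Diaz on 11. Tanaka wins 14–11.
Blum vs Osei: 3+3+4 = 10 for Blum, 15 for Osei — Osei by 15–10.
Blum vs Ruiz: Blum is ranked higher on 3+3+4+5 = 15 ballots, Ruiz on 10. Blum wins 15–10.
Blum–Diaz: Diaz 21–4.
Osei–Ruiz: Osei 13–12.
Osei vs Diaz: Diaz wins 17–8.
Ruiz–Diaz: Diaz 21–4.
Every candidate loses at least once (Ivanov loses to Tanaka; Tanaka loses to Ruiz; Blum loses to Tanaka; Osei loses to Tanaka; Ruiz loses to Blum; Diaz loses to Tanaka). The majority relation contains the cycle Tanaka > Blum > Ruiz > Tanaka, so there is no Condorcet winner.

none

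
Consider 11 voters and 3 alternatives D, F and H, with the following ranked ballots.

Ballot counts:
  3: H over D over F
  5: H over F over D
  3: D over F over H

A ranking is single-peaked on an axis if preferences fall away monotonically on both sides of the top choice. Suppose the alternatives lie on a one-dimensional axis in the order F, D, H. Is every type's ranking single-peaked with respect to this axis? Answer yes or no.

no

Axis positions: F=1, D=2, H=3.
Type 1 (peak H at position 3): ranking walks positions 3-2-1, expanding outward from the peak — single-peaked.
Type 2: ranking walks positions 3-1-2; F is ranked above D even though D lies between F and the peak H on the axis — preferences dip and rise again. Not single-peaked.
Type 3 (peak D at position 2): ranking walks positions 2-1-3, expanding outward from the peak — single-peaked.
Type 2 violates single-peakedness, so the profile is not single-peaked on this axis.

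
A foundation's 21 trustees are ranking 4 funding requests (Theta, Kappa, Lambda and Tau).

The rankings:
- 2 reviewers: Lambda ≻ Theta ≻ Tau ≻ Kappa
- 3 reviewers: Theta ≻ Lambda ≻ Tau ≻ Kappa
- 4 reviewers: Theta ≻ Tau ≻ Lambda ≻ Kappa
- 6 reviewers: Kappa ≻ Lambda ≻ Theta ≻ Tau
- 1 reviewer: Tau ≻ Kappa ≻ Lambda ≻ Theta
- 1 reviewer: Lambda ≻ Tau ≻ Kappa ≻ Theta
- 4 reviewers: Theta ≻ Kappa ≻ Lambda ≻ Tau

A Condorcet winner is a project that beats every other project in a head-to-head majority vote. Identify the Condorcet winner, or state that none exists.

Pairwise majorities:
Theta–Kappa: Theta 13–8.
Theta vs Lambda: 11 to 10, Theta.
Theta vs Tau: Theta preferred on 2+3+4+6+4 = 19 ballots; Theta wins 19–2.
Kappa vs Lambda: 11 to 10, Kappa.
Kappa vs Tau: 10 to 11, Tau.
Lambda vs Tau: 2+3+6+1+4 = 16 for Lambda, 5 for Tau — Lambda by 16–5.
Theta defeats every rival head-to-head and is the Condorcet winner.

Theta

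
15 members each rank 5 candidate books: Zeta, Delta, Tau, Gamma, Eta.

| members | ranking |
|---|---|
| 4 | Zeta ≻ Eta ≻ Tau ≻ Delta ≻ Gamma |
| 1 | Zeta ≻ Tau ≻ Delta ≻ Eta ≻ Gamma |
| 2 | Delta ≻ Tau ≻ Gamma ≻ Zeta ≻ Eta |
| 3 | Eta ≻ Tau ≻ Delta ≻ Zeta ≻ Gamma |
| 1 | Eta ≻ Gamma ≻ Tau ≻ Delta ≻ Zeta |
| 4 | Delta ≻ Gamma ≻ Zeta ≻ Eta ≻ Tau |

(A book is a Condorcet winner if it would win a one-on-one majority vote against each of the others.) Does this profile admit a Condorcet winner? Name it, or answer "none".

none

Head-to-head results (15 members):
Zeta vs Delta: 5 to 10, Delta.
Zeta vs Tau: Zeta is ranked higher on 4+1+4 = 9 ballots, Tau on 6. Zeta wins 9–6.
Zeta vs Gamma: Zeta is ranked higher on 4+1+3 = 8 ballots, Gamma on 7. Zeta wins 8–7.
Zeta vs Eta: Zeta wins 11–4.
Delta vs Tau: 2+4 = 6 for Delta, 9 for Tau — Tau by 9–6.
Delta vs Gamma: Delta wins 14–1.
Delta vs Eta: Delta preferred on 1+2+4 = 7 ballots; Eta wins 8–7.
Tau vs Gamma: 10 to 5, Tau.
Tau vs Eta: Tau preferred on 1+2 = 3 ballots; Eta wins 12–3.
Gamma vs Eta: Gamma is ranked higher on 2+4 = 6 ballots, Eta on 9. Eta wins 9–6.
Every book loses at least once (Zeta loses to Delta; Delta loses to Tau; Tau loses to Zeta; Gamma loses to Zeta; Eta loses to Zeta). The majority relation contains the cycle Zeta > Tau > Delta > Zeta, so there is no Condorcet winner.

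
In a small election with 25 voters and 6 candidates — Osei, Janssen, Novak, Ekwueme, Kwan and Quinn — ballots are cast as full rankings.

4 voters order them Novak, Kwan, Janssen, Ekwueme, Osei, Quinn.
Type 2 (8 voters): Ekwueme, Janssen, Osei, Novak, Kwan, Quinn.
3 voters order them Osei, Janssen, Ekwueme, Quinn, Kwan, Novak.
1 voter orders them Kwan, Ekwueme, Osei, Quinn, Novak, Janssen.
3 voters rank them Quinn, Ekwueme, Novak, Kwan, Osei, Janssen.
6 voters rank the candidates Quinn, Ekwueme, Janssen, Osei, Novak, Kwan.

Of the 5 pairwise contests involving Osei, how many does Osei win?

Osei against each rival (25 voters):
Osei vs Janssen: Janssen, 18–7.
Osei vs Novak: Osei, 18–7.
Osei vs Ekwueme: Ekwueme wins 22–3.
Osei vs Kwan: Osei is ranked higher on 8+3+6 = 17 ballots, Kwan on 8. Osei wins 17–8.
Osei vs Quinn: Osei is ranked higher on 4+8+3+1 = 16 ballots, Quinn on 9. Osei wins 16–9.
Osei beats Novak, Kwan, Quinn; loses to Janssen, Ekwueme — 3 pairwise wins.

3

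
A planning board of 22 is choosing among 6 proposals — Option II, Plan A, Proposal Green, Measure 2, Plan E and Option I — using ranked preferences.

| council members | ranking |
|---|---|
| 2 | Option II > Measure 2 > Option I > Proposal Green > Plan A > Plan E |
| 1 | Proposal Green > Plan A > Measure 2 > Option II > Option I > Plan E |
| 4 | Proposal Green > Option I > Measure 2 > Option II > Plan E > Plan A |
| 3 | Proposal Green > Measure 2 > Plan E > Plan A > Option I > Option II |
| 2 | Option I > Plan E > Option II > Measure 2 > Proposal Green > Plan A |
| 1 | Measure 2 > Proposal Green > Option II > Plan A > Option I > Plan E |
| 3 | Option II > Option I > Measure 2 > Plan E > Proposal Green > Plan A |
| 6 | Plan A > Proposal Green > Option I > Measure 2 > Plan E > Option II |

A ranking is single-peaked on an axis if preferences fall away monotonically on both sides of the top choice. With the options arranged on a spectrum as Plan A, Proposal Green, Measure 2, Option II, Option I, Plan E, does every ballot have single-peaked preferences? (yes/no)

no

Axis positions: Plan A=1, Proposal Green=2, Measure 2=3, Option II=4, Option I=5, Plan E=6.
Type 1 (peak Option II at position 4): ranking walks positions 4-3-5-2-1-6, expanding outward from the peak — single-peaked.
Type 2 (peak Proposal Green at position 2): ranking walks positions 2-1-3-4-5-6, expanding outward from the peak — single-peaked.
Type 3: ranking walks positions 2-5-3-4-6-1; Option I is ranked above Measure 2 even though Measure 2 lies between Option I and the peak Proposal Green on the axis — preferences dip and rise again. Not single-peaked.
Type 4: ranking walks positions 2-3-6-1-5-4; Plan E is ranked above Option II even though Option II lies between Plan E and the peak Proposal Green on the axis — preferences dip and rise again. Not single-peaked.
Type 5 (peak Option I at position 5): ranking walks positions 5-6-4-3-2-1, expanding outward from the peak — single-peaked.
Type 6 (peak Measure 2 at position 3): ranking walks positions 3-2-4-1-5-6, expanding outward from the peak — single-peaked.
Type 7 (peak Option II at position 4): ranking walks positions 4-5-3-6-2-1, expanding outward from the peak — single-peaked.
Type 8: ranking walks positions 1-2-5-3-6-4; Option I is ranked above Measure 2 even though Measure 2 lies between Option I and the peak Plan A on the axis — preferences dip and rise again. Not single-peaked.
Type 3 violates single-peakedness, so the profile is not single-peaked on this axis.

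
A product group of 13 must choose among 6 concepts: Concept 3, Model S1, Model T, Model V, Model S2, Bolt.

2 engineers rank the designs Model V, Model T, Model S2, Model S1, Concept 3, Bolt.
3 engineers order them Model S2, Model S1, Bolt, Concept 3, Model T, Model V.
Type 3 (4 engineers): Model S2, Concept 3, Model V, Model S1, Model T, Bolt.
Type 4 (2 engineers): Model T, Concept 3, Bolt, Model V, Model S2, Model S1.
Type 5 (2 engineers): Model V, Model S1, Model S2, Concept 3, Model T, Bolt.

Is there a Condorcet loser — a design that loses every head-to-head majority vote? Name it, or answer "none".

Bolt

Pairwise majorities:
Concept 3 vs Model S1: Concept 3 preferred on 4+2 = 6 ballots; Model S1 wins 7–6.
Concept 3 vs Model T: Concept 3 wins 9–4.
Concept 3 vs Model V: Concept 3 wins 9–4.
Concept 3 vs Model S2: Concept 3 is ranked higher on 2 ballots, Model S2 on 11. Model S2 wins 11–2.
Concept 3 vs Bolt: Concept 3 is ranked higher on 2+4+2+2 = 10 ballots, Bolt on 3. Concept 3 wins 10–3.
Model S1–Model T: Model S1 9–4.
Model S1 vs Model V: 3 to 10, Model V.
Model S1 vs Model S2: Model S1 is ranked higher on 2 ballots, Model S2 on 11. Model S2 wins 11–2.
Model S1 vs Bolt: Model S1 wins 11–2.
Model T vs Model V: 5 to 8, Model V.
Model T vs Model S2: 4 to 9, Model S2.
Model T vs Bolt: Model T preferred on 2+4+2+2 = 10 ballots; Model T wins 10–3.
Model V vs Model S2: 6 to 7, Model S2.
Model V–Bolt: Model V 8–5.
Model S2 vs Bolt: Model S2 preferred on 2+3+4+2 = 11 ballots; Model S2 wins 11–2.
Bolt loses to every other design — it is the Condorcet loser.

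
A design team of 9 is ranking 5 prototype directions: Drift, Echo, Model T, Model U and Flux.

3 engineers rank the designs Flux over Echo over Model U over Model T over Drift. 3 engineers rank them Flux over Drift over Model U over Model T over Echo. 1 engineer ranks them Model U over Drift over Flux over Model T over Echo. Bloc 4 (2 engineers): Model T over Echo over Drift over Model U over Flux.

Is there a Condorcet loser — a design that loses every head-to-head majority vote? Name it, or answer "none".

none

Head-to-head results (9 engineers):
Drift vs Echo: Echo wins 5–4.
Drift vs Model T: 3+1 = 4 for Drift, 5 for Model T — Model T by 5–4.
Drift vs Model U: Drift preferred on 3+2 = 5 ballots; Drift wins 5–4.
Drift vs Flux: Drift preferred on 1+2 = 3 ballots; Flux wins 6–3.
Echo vs Model T: 3 to 6, Model T.
Echo vs Model U: 3+2 = 5 for Echo, 4 for Model U — Echo by 5–4.
Echo vs Flux: 2 to 7, Flux.
Model T vs Model U: Model U wins 7–2.
Model T vs Flux: Flux, 7–2.
Model U vs Flux: 1+2 = 3 for Model U, 6 for Flux — Flux by 6–3.
No design is winless: Drift beats Model U; Echo beats Drift; Model T beats Drift; Model U beats Model T; Flux beats Drift. There is no Condorcet loser.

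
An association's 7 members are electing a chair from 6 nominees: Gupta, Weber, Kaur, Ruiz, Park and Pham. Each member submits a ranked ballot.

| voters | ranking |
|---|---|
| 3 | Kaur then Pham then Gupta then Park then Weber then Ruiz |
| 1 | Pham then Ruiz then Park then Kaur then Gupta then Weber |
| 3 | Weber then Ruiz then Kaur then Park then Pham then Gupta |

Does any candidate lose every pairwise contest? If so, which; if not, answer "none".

Head-to-head results (7 voters):
Gupta vs Weber: Gupta wins 4–3.
Gupta vs Kaur: 0 to 7, Kaur.
Gupta vs Ruiz: Ruiz wins 4–3.
Gupta vs Park: 3 to 4, Park.
Gupta vs Pham: 0 to 7, Pham.
Weber vs Kaur: Kaur, 4–3.
Weber vs Ruiz: Weber preferred on 3+3 = 6 ballots; Weber wins 6–1.
Weber vs Park: Park wins 4–3.
Weber–Pham: Pham 4–3.
Kaur vs Ruiz: 3 for Kaur, 4 for Ruiz — Ruiz by 4–3.
Kaur vs Park: Kaur is ranked higher on 3+3 = 6 ballots, Park on 1. Kaur wins 6–1.
Kaur vs Pham: Kaur wins 6–1.
Ruiz vs Park: Ruiz, 4–3.
Ruiz vs Pham: Pham, 4–3.
Park vs Pham: Pham, 4–3.
Every candidate wins at least one matchup (Gupta beats Weber; Weber beats Ruiz; Kaur beats Gupta; Ruiz beats Gupta; Park beats Gupta; Pham beats Gupta), so there is no Condorcet loser.

none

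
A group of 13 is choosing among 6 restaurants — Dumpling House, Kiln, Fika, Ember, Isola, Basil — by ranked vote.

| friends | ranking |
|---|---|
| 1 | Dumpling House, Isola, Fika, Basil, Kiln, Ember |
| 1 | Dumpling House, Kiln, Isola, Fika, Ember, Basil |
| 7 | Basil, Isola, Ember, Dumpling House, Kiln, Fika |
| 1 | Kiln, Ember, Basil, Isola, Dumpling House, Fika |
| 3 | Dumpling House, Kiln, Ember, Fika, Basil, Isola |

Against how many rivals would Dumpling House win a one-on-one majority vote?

2

Dumpling House against each rival (13 friends):
Dumpling House vs Kiln: Dumpling House wins 12–1.
Dumpling House vs Fika: 13 to 0, Dumpling House.
Dumpling House vs Ember: Ember, 8–5.
Dumpling House vs Isola: Isola, 8–5.
Dumpling House vs Basil: Dumpling House preferred on 1+1+3 = 5 ballots; Basil wins 8–5.
Dumpling House beats Kiln, Fika; loses to Ember, Isola, Basil — 2 pairwise wins.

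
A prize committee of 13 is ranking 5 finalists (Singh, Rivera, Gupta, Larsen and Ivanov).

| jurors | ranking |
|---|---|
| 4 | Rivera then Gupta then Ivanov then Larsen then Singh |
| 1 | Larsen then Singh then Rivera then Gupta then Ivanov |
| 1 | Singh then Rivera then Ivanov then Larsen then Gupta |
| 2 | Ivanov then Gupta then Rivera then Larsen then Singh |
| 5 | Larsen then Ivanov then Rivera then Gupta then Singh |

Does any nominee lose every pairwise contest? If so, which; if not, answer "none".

Singh

Head-to-head results (13 jurors):
Singh vs Rivera: 1+1 = 2 for Singh, 11 for Rivera — Rivera by 11–2.
Singh vs Gupta: Singh is ranked higher on 1+1 = 2 ballots, Gupta on 11. Gupta wins 11–2.
Singh vs Larsen: 1 for Singh, 12 for Larsen — Larsen by 12–1.
Singh vs Ivanov: Singh preferred on 1+1 = 2 ballots; Ivanov wins 11–2.
Rivera vs Gupta: 11 to 2, Rivera.
Rivera vs Larsen: Rivera wins 7–6.
Rivera vs Ivanov: Ivanov wins 7–6.
Gupta vs Larsen: 6 to 7, Larsen.
Gupta–Ivanov: Ivanov 8–5.
Larsen vs Ivanov: Ivanov wins 7–6.
Only Singh has no wins; Singh is the Condorcet loser.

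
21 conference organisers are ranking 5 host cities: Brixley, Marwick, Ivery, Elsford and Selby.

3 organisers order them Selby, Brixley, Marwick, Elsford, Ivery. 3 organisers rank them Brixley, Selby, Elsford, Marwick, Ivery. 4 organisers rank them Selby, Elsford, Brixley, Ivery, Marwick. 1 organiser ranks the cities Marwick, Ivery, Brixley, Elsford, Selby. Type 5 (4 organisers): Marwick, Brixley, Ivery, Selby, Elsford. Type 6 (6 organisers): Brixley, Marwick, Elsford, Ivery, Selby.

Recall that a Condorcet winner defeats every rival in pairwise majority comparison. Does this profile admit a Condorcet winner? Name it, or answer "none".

Brixley

Head-to-head results (21 organisers):
Brixley vs Marwick: Brixley wins 16–5.
Brixley vs Ivery: Brixley, 20–1.
Brixley–Elsford: Brixley 17–4.
Brixley vs Selby: Brixley, 14–7.
Marwick–Ivery: Marwick 17–4.
Marwick vs Elsford: Marwick, 14–7.
Marwick vs Selby: Marwick wins 11–10.
Ivery vs Elsford: Elsford, 16–5.
Ivery vs Selby: Ivery, 11–10.
Elsford vs Selby: Selby wins 14–7.
Only Brixley has no losses; Brixley is the Condorcet winner.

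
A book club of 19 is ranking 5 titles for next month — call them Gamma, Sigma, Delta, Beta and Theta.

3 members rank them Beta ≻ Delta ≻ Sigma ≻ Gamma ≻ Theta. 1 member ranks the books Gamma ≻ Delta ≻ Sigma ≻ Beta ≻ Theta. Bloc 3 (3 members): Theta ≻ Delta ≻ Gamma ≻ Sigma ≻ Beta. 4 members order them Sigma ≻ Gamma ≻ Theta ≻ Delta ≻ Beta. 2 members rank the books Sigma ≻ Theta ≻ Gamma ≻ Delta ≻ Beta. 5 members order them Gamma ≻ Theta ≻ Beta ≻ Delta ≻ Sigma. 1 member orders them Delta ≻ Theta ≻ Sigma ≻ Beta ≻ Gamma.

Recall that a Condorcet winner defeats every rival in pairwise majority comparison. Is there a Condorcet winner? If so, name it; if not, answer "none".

none

Head-to-head results (19 members):
Gamma vs Sigma: Sigma, 10–9.
Gamma vs Delta: Gamma wins 12–7.
Gamma vs Beta: Gamma, 15–4.
Gamma vs Theta: Gamma wins 13–6.
Sigma vs Delta: Delta, 13–6.
Sigma vs Beta: Sigma wins 11–8.
Sigma vs Theta: Sigma wins 10–9.
Delta vs Beta: Delta, 11–8.
Delta–Theta: Theta 14–5.
Beta vs Theta: Theta, 15–4.
Each book drops at least one matchup (Gamma loses to Sigma; Sigma loses to Delta; Delta loses to Gamma; Beta loses to Gamma; Theta loses to Gamma); the cycle Gamma beats Delta beats Sigma beats Gamma rules out a Condorcet winner.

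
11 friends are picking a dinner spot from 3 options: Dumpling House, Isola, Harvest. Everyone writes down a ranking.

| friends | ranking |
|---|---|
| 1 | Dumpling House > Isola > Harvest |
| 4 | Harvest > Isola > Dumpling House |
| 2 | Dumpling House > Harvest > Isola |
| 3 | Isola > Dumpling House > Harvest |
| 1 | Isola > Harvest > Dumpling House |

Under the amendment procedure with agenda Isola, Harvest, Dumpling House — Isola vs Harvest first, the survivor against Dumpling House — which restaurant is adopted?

Round 1: Isola vs Harvest — 5–6, Harvest advances.
Round 2: Harvest vs Dumpling House — 5–6, Dumpling House advances.
The agenda winner is Dumpling House.

Dumpling House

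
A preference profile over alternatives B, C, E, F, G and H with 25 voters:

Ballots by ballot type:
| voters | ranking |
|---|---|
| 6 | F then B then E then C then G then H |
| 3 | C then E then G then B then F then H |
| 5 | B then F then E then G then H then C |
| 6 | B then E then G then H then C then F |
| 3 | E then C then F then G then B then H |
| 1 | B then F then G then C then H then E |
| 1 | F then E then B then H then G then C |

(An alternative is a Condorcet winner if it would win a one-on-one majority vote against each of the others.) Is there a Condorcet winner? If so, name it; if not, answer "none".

B

Check each pair by majority over 25 ballots:
B vs C: B wins 19–6.
B vs E: 18 to 7, B.
B vs F: B, 15–10.
B vs G: B is ranked higher on 6+5+6+1+1 = 19 ballots, G on 6. B wins 19–6.
B vs H: 25 for B, 0 for H — B by 25–0.
C vs E: 4 to 21, E.
C vs F: 3+6+3 = 12 for C, 13 for F — F by 13–12.
C–G: G 13–12.
C–H: C 13–12.
E vs F: E preferred on 3+6+3 = 12 ballots; F wins 13–12.
E vs G: E, 24–1.
E vs H: 6+3+5+6+3+1 = 24 for E, 1 for H — E by 24–1.
F vs G: F preferred on 6+5+3+1+1 = 16 ballots; F wins 16–9.
F vs H: F is ranked higher on 6+3+5+3+1+1 = 19 ballots, H on 6. F wins 19–6.
G vs H: G wins 24–1.
B beats each of C, E, F, G, H — B is the Condorcet winner.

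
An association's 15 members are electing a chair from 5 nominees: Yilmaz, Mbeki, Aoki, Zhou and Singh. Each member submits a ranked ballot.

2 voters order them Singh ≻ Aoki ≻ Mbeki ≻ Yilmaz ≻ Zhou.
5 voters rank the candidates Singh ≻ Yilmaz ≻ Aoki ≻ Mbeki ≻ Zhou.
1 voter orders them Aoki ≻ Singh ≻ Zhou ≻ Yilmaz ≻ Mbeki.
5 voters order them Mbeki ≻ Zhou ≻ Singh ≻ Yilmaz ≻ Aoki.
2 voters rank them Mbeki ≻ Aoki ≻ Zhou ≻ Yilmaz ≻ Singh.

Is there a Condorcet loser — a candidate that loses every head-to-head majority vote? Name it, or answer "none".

none

Head-to-head results (15 voters):
Yilmaz–Mbeki: Mbeki 9–6.
Yilmaz vs Aoki: Yilmaz wins 10–5.
Yilmaz vs Zhou: Yilmaz preferred on 2+5 = 7 ballots; Zhou wins 8–7.
Yilmaz vs Singh: 2 to 13, Singh.
Mbeki vs Aoki: Aoki wins 8–7.
Mbeki vs Zhou: 14 to 1, Mbeki.
Mbeki vs Singh: 5+2 = 7 for Mbeki, 8 for Singh — Singh by 8–7.
Aoki vs Zhou: Aoki is ranked higher on 2+5+1+2 = 10 ballots, Zhou on 5. Aoki wins 10–5.
Aoki vs Singh: Aoki preferred on 1+2 = 3 ballots; Singh wins 12–3.
Zhou vs Singh: Zhou preferred on 5+2 = 7 ballots; Singh wins 8–7.
No candidate is winless: Yilmaz beats Aoki; Mbeki beats Yilmaz; Aoki beats Mbeki; Zhou beats Yilmaz; Singh beats Yilmaz. There is no Condorcet loser.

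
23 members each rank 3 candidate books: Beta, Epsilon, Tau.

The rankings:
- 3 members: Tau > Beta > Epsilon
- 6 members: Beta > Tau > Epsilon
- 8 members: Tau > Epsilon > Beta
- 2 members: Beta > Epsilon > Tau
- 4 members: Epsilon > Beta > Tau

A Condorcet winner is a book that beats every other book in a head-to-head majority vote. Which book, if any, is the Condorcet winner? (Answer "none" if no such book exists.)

none

Check each pair by majority over 23 ballots:
Beta–Epsilon: Epsilon 12–11.
Beta vs Tau: Beta, 12–11.
Epsilon vs Tau: Tau wins 17–6.
No book is unbeaten: Beta loses to Epsilon; Epsilon loses to Tau; Tau loses to Beta. In particular Beta → Tau → Epsilon → Beta is a majority cycle — no Condorcet winner exists.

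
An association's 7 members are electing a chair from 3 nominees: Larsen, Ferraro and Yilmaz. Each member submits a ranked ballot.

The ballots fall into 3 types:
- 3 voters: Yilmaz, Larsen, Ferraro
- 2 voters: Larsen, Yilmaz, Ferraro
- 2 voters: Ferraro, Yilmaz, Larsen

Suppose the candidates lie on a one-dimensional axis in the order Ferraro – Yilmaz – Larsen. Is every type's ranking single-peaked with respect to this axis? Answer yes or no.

Axis positions: Ferraro=1, Yilmaz=2, Larsen=3.
Type 1 (peak Yilmaz at position 2): ranking walks positions 2-3-1, expanding outward from the peak — single-peaked.
Type 2 (peak Larsen at position 3): ranking walks positions 3-2-1, expanding outward from the peak — single-peaked.
Type 3 (peak Ferraro at position 1): ranking walks positions 1-2-3, expanding outward from the peak — single-peaked.
Every ranking is single-peaked on this axis.

yes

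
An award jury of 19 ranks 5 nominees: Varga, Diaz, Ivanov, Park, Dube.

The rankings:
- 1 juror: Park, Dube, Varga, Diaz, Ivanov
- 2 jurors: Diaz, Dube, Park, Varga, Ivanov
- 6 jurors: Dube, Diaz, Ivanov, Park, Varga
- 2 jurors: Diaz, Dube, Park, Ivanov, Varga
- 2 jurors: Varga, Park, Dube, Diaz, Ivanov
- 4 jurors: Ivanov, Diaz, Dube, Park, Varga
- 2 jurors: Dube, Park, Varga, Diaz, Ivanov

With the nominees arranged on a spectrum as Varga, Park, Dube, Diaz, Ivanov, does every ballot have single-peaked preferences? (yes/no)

yes

Axis positions: Varga=1, Park=2, Dube=3, Diaz=4, Ivanov=5.
Bloc 1 (peak Park at position 2): ranking walks positions 2-3-1-4-5, expanding outward from the peak — single-peaked.
Bloc 2 (peak Diaz at position 4): ranking walks positions 4-3-2-1-5, expanding outward from the peak — single-peaked.
Bloc 3 (peak Dube at position 3): ranking walks positions 3-4-5-2-1, expanding outward from the peak — single-peaked.
Bloc 4 (peak Diaz at position 4): ranking walks positions 4-3-2-5-1, expanding outward from the peak — single-peaked.
Bloc 5 (peak Varga at position 1): ranking walks positions 1-2-3-4-5, expanding outward from the peak — single-peaked.
Bloc 6 (peak Ivanov at position 5): ranking walks positions 5-4-3-2-1, expanding outward from the peak — single-peaked.
Bloc 7 (peak Dube at position 3): ranking walks positions 3-2-1-4-5, expanding outward from the peak — single-peaked.
Every ranking is single-peaked on this axis.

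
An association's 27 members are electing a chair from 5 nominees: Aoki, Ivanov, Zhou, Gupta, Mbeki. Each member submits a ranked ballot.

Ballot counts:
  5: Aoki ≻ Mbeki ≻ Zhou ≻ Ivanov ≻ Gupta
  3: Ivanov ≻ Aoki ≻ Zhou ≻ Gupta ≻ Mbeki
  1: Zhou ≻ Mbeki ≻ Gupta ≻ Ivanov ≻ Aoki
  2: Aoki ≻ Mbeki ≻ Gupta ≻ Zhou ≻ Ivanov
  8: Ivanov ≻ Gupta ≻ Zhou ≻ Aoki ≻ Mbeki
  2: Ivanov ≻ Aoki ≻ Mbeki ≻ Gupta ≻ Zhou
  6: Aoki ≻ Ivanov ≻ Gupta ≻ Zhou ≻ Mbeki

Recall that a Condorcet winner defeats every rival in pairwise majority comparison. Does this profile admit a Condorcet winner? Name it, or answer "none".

Pairwise majorities:
Aoki–Ivanov: Ivanov 14–13.
Aoki vs Zhou: Aoki, 18–9.
Aoki vs Gupta: Aoki wins 18–9.
Aoki vs Mbeki: Aoki wins 26–1.
Ivanov–Zhou: Ivanov 19–8.
Ivanov vs Gupta: Ivanov, 24–3.
Ivanov–Mbeki: Ivanov 19–8.
Zhou vs Gupta: Gupta wins 18–9.
Zhou–Mbeki: Zhou 18–9.
Gupta vs Mbeki: Gupta, 17–10.
Ivanov defeats every rival head-to-head and is the Condorcet winner.

Ivanov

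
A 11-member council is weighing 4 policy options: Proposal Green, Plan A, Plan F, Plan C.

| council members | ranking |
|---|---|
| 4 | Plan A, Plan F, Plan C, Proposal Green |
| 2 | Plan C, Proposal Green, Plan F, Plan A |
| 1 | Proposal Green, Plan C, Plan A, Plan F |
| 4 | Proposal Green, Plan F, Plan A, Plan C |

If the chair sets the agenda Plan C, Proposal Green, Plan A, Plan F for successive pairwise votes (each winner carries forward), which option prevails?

Round 1: Plan C vs Proposal Green — 6–5, Plan C advances.
Round 2: Plan C vs Plan A — 3–8, Plan A advances.
Round 3: Plan A vs Plan F — 5–6, Plan F advances.
Plan F survives the agenda.

Plan F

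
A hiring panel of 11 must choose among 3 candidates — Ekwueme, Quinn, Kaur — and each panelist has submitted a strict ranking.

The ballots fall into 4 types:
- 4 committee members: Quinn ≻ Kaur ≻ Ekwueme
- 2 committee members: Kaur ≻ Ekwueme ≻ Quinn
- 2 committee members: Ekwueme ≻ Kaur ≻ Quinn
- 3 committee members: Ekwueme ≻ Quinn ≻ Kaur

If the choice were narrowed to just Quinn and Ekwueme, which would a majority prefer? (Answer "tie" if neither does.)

Ballots ranking Quinn above Ekwueme: 4.
Ballots ranking Ekwueme above Quinn: 11 − 4 = 7.
Ekwueme wins the head-to-head 7–4.

Ekwueme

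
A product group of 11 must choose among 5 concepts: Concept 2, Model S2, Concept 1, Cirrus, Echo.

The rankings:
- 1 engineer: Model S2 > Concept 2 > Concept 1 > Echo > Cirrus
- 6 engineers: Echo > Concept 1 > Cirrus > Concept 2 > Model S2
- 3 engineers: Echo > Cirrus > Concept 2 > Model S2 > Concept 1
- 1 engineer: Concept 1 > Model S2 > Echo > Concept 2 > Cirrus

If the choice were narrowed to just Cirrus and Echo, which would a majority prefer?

Echo

No ballot ranks Cirrus above Echo: 0.
Ballots ranking Echo above Cirrus: 11 − 0 = 11.
Echo wins the head-to-head 11–0.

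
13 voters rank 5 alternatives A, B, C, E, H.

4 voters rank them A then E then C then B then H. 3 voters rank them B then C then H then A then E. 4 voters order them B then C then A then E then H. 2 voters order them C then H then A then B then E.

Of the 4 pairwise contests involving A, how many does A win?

A against each rival (13 voters):
A–B: B 7–6.
A vs C: 4 to 9, C.
A vs E: A, 13–0.
A–H: A 8–5.
A beats E, H; loses to B, C — 2 pairwise wins.

2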